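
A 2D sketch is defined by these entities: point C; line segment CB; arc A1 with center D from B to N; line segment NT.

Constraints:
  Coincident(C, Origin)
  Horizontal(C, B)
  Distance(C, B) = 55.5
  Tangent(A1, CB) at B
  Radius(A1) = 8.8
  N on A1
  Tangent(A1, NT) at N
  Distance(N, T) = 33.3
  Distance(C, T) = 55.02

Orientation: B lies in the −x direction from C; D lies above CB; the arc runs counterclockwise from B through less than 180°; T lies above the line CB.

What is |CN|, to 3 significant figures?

47.4

C is at the origin; C and B share the same y with |CB| = 55.5 and B on the −x side, so B = (-55.5, 0.00). The tangent condition forces DB to be normal to CB, so D = B + (0, 8.8) = (-55.5, 8.80). Since DN ⟂ NT (tangency), |DT| = √(8.8² + 33.3²) = 34.4 regardless of where N sits on A1. So T lies on both circle(C, 55.02) and circle(D, 34.4); the above-CB intersection is T = (-38.9, 39.0). N is the foot of the tangent from T: N = (-47.0, 6.66).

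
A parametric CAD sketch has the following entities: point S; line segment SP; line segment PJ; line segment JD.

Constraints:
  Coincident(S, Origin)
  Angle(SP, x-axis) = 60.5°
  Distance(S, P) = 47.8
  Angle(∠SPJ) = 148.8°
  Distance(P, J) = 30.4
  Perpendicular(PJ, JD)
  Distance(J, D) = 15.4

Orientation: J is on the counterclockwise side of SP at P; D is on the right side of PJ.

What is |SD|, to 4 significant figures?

81.82

∠SPJ = 148.8°, so PJ runs at 60.5° + (180° − 148.8°) = 91.70° from the x-axis; with |PJ| = 30.4, J = P + 30.4·(cos 91.70°, sin 91.70°) = (22.64, 71.99). PJ ⟂ JD; with |JD| = 15.4 on the right of PJ, D = J + 15.4·(0.9996, 0.02967) = (38.03, 72.45). Then |SD| = |D − S| = 81.82.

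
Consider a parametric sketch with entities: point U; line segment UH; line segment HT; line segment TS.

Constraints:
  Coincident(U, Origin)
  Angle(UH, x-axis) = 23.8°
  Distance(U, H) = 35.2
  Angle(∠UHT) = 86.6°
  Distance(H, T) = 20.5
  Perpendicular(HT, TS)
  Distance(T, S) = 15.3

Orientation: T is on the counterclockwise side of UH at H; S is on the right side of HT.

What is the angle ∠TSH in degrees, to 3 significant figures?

53.3°

U is at the origin; UH runs at 23.8° with length 35.2, so H = 35.2·(cos 23.8°, sin 23.8°) = (32.2, 14.2). ∠UHT = 86.6°, so HT runs at 23.8° + (180° − 86.6°) = 117° from the x-axis; with |HT| = 20.5, T = H + 20.5·(cos 117°, sin 117°) = (22.8, 32.4). HT ⟂ TS; with |TS| = 15.3 on the right of HT, S = T + 15.3·(0.889, 0.457) = (36.4, 39.4). Then cos ∠TSH = ST·SH / (|ST||SH|), giving 53.3°.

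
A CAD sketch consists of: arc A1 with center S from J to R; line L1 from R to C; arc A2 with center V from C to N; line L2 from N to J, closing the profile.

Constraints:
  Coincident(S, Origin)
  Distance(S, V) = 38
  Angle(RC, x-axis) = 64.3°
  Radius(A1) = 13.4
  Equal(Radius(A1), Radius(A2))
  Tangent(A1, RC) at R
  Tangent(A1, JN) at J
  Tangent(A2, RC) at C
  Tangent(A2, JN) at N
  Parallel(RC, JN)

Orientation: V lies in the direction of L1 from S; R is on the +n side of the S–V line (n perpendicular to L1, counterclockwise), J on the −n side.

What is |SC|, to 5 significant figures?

40.293

Tangency of A1 to both parallel lines with radius 13.4 puts R and J at S ± 13.4·n: R = (-12.074, 5.8110), J = (12.074, -5.8110). Equal radii place C and N the same way about V: C = V + 13.4·n = (4.4046, 40.052), N = V − 13.4·n = (28.553, 28.430). Then |SC| = |C − S| = 40.293.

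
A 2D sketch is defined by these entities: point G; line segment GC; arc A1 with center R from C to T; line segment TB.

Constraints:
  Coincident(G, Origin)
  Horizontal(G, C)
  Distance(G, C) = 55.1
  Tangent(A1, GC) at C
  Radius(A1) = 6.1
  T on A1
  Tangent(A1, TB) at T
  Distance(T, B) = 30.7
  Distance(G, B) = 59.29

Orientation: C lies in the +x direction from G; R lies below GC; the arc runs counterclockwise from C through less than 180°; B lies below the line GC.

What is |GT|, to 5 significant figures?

49.342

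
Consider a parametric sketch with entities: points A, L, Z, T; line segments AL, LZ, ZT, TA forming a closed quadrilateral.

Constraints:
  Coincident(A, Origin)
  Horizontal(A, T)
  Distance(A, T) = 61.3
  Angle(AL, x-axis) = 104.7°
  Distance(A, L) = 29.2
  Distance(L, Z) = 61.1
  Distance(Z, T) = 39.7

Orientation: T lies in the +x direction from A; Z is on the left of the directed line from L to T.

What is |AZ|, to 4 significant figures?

65.49

A is at the origin; A and T share the same y with |AT| = 61.3 and T in +x, so T = (61.3, 0). AL runs at 104.7° with |AL| = 29.2, so L = (-7.410, 28.24). Z is determined by |LZ| = 61.1 and |ZT| = 39.7 together: it lies at the intersection of circle(L, 61.1) and circle(T, 39.7). With |LT| = 74.29, the foot of the radical line on LT is 51.66 from L and the perpendicular offset is √(61.1² − 51.66²) = 32.62. Taking the left-of-LT solution: Z = (52.78, 38.77).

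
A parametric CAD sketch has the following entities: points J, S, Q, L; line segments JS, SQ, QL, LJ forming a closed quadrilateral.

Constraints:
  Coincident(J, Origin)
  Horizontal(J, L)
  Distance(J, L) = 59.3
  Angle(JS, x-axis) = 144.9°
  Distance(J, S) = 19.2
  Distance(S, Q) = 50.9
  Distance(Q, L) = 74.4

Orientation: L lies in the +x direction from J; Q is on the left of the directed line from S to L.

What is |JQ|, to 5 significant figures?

56.074

J is at the origin; J and L share the same y with |JL| = 59.3 and L in +x, so L = (59.3, 0). JS runs at 144.9° with |JS| = 19.2, so S = (-15.708, 11.040). Q is determined by |SQ| = 50.9 and |QL| = 74.4 together: it lies at the intersection of circle(S, 50.9) and circle(L, 74.4). With |SL| = 75.817, the foot of the radical line on SL is 18.489 from S and the perpendicular offset is √(50.9² − 18.489²) = 47.423. Taking the left-of-SL solution: Q = (9.4894, 55.265).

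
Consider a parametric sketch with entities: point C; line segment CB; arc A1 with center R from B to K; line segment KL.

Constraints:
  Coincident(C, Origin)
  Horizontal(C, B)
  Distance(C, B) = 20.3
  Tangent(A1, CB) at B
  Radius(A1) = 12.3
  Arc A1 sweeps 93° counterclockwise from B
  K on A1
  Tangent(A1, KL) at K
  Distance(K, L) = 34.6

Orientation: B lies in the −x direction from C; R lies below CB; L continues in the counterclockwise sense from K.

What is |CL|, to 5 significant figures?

56.594

C is at the origin; C and B share the same y with |CB| = 20.3 and B on the −x side, so B = (-20.300, 0.0000). The tangent condition forces RB to be normal to CB, so R = B + (0, -12.3) = (-20.300, -12.300). On A1, B sits at bearing 90° from R; a 93° counterclockwise sweep puts K at bearing 183°, so K = R + 12.3·(cos 183°, sin 183°) = (-32.583, -12.944). Since A1 is tangent to KL there, RK ⟂ KL, so KL runs along (−sin 183°, cos 183°); with |KL| = 34.6, L = (-30.772, -47.496). Then |CL| = |L − C| = 56.594.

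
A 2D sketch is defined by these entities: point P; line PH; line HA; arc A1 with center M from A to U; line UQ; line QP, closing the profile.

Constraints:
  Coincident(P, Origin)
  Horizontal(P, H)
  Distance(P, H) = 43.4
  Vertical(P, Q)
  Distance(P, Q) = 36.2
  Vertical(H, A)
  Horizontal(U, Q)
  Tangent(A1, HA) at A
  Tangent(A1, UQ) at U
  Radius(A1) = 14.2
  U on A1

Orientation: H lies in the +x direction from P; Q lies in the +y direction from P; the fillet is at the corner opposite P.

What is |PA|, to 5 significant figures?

48.658

P is at the origin; P and H share the same y with |PH| = 43.4 and H on the +x side, so H = (43.400, 0.0000). P and Q share the same x with |PQ| = 36.2 and Q on the +y side, so Q = (0.0000, 36.200). The virtual corner opposite P is at (43.400, 36.200). Since A1 is tangent to HA there, MA ⟂ HA and the tangent condition forces MU to be normal to UQ, with radius 14.2, so the center M sits 14.2 in from both sides at M = (29.200, 22.000). That places the tangent points at A = (43.400, 22.000) on HA and U = (29.200, 36.200) on UQ. Then |PA| = |A − P| = 48.658.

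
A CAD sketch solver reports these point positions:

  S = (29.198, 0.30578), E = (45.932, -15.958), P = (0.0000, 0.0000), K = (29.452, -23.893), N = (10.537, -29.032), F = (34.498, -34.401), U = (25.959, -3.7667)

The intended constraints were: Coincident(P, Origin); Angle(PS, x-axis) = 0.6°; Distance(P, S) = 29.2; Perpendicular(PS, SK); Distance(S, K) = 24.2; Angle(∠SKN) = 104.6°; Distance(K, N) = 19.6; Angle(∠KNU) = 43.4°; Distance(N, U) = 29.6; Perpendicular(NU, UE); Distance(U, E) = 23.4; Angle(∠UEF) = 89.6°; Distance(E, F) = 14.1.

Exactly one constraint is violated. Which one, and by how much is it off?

Distance(E, F) = 14.1 — off by 7.60.

P = (0.00, 0.00) ✓; PS at 0.6000° ✓; |PS| = 29.20 ✓; ∠(PS, SK) = 90.00° ✓; |SK| = 24.20 ✓; ∠SKN = 104.6° ✓; |KN| = 19.60 ✓; ∠KNU = 43.40° ✓; |NU| = 29.60 ✓; ∠(NU, UE) = 90.00° ✓; |UE| = 23.40 ✓; ∠UEF = 89.60° ✓; |EF| = 21.70 ✗.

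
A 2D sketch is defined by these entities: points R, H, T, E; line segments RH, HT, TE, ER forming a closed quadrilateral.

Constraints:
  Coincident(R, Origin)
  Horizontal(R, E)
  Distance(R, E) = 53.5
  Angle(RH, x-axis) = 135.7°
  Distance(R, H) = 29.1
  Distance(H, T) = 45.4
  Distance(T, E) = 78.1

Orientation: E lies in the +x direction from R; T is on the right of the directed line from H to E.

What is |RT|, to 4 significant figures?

32.37

R is at the origin; R and E share the same y with |RE| = 53.5 and E in +x, so E = (53.5, 0). RH runs at 135.7° with |RH| = 29.1, so H = (-20.83, 20.32). T is determined by |HT| = 45.4 and |TE| = 78.1 together: it lies at the intersection of circle(H, 45.4) and circle(E, 78.1). With |HE| = 77.06, the foot of the radical line on HE is 12.32 from H and the perpendicular offset is √(45.4² − 12.32²) = 43.70. Taking the right-of-HE solution: T = (-20.47, -25.07).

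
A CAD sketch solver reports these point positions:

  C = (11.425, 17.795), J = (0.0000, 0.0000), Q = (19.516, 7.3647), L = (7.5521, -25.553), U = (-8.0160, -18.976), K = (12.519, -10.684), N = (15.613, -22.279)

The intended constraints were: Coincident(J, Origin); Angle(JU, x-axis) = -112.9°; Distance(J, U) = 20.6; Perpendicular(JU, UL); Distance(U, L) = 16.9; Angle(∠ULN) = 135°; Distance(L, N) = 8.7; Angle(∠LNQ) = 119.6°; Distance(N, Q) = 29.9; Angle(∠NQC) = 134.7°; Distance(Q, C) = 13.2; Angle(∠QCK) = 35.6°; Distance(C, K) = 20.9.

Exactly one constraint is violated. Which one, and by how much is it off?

Distance(C, K) = 20.9 — off by 7.60.

J = (0.00, 0.00) ✓; JU at -112.9° ✓; |JU| = 20.60 ✓; ∠(JU, UL) = 90.00° ✓; |UL| = 16.90 ✓; ∠ULN = 135.0° ✓; |LN| = 8.700 ✓; ∠LNQ = 119.6° ✓; |NQ| = 29.90 ✓; ∠NQC = 134.7° ✓; |QC| = 13.20 ✓; ∠QCK = 35.60° ✓; |CK| = 28.50 ✗.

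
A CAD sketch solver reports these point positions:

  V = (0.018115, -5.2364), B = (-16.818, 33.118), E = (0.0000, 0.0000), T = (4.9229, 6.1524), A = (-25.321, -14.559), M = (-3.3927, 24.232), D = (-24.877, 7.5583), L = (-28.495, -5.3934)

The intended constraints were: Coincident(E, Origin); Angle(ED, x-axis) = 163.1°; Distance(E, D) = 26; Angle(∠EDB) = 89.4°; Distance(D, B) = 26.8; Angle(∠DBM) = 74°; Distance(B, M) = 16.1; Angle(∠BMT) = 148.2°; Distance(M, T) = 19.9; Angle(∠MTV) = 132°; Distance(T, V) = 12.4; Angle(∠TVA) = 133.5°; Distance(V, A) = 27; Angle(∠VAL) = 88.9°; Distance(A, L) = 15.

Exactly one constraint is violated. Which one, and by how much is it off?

Distance(A, L) = 15 — off by 5.30.

E = (0.00, 0.00) ✓; ED at 163.1° ✓; |ED| = 26.00 ✓; ∠EDB = 89.40° ✓; |DB| = 26.80 ✓; ∠DBM = 74.00° ✓; |BM| = 16.10 ✓; ∠BMT = 148.2° ✓; |MT| = 19.90 ✓; ∠MTV = 132.0° ✓; |TV| = 12.40 ✓; ∠TVA = 133.5° ✓; |VA| = 27.00 ✓; ∠VAL = 88.90° ✓; |AL| = 9.700 ✗.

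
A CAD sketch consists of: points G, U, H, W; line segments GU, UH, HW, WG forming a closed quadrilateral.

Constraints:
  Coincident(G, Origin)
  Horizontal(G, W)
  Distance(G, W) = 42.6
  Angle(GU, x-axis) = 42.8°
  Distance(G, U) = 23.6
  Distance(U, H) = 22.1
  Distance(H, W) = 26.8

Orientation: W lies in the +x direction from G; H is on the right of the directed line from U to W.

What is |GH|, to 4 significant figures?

17.57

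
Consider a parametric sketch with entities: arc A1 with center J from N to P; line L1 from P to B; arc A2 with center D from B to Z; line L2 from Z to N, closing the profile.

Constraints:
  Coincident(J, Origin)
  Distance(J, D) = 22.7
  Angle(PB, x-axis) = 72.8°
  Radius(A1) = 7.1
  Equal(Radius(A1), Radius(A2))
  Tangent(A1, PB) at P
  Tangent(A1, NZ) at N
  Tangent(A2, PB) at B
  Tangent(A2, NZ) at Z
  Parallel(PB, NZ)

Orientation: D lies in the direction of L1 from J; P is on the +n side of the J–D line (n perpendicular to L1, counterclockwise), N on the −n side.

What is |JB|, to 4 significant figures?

23.78

Tangency of A1 to both parallel lines with radius 7.1 puts P and N at J ± 7.1·n: P = (-6.782, 2.100), N = (6.782, -2.100). Equal radii place B and Z the same way about D: B = D + 7.1·n = (-0.06990, 23.78), Z = D − 7.1·n = (13.50, 19.59). Then |JB| = |B − J| = 23.78.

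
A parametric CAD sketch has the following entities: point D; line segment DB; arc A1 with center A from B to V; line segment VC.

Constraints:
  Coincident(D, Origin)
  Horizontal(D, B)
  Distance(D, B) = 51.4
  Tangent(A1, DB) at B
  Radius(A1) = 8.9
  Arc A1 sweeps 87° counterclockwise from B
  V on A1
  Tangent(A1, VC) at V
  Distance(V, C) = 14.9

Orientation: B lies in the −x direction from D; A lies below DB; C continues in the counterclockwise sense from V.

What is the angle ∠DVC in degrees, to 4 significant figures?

101.0°

On A1, B sits at bearing 90° from A; an 87° counterclockwise sweep puts V at bearing 177°, so V = A + 8.9·(cos 177°, sin 177°) = (-60.29, -8.434). A1 meets VC tangentially, so AV is at right angles to VC, so VC runs along (−sin 177°, cos 177°); with |VC| = 14.9, C = (-61.07, -23.31). Then cos ∠DVC = VD·VC / (|VD||VC|), giving 101.0°.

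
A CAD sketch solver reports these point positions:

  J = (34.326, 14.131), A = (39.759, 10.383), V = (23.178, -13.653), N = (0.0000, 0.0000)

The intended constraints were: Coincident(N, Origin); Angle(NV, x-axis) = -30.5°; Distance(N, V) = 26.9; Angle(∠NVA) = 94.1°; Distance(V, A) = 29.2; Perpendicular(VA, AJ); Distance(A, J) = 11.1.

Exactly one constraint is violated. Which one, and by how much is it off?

Distance(A, J) = 11.1 — off by 4.50.

N = (0.00, 0.00) ✓; NV at -30.50° ✓; |NV| = 26.90 ✓; ∠NVA = 94.10° ✓; |VA| = 29.20 ✓; ∠(VA, AJ) = 90.00° ✓; |AJ| = 6.600 ✗.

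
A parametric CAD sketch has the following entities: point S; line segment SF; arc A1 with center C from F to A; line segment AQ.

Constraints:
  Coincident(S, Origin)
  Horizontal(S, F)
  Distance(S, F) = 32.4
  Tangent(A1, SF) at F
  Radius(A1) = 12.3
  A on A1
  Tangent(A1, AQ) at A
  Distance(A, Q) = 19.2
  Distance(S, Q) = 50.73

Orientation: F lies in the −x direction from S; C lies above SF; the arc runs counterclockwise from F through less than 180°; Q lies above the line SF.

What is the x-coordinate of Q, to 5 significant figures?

-37.085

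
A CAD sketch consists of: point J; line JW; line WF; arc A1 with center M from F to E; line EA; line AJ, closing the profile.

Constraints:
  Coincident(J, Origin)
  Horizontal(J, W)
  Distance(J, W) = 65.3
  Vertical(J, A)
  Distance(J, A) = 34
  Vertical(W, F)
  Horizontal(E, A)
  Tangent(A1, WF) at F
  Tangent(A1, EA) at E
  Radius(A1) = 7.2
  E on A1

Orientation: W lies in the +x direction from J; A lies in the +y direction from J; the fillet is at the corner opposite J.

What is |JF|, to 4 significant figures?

70.59

The virtual corner opposite J is at (65.30, 34.00). A1 meets WF tangentially, so MF is at right angles to WF and tangency of A1 to EA means the radius ME is perpendicular to EA, with radius 7.2, so the center M sits 7.2 in from both sides at M = (58.10, 26.80). That places the tangent points at F = (65.30, 26.80) on WF and E = (58.10, 34.00) on EA. Then |JF| = |F − J| = 70.59.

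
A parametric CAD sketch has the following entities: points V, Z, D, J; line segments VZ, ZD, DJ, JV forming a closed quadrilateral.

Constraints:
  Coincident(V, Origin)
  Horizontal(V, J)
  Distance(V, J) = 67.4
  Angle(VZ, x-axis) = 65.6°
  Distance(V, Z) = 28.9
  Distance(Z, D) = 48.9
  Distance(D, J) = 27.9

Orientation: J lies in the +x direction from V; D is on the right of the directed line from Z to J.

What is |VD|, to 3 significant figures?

43.9

Checks: |VJ| = 67.40 ✓; |VZ| = 28.90 ✓; |ZD| = 48.90 ✓; |DJ| = 27.90 ✓.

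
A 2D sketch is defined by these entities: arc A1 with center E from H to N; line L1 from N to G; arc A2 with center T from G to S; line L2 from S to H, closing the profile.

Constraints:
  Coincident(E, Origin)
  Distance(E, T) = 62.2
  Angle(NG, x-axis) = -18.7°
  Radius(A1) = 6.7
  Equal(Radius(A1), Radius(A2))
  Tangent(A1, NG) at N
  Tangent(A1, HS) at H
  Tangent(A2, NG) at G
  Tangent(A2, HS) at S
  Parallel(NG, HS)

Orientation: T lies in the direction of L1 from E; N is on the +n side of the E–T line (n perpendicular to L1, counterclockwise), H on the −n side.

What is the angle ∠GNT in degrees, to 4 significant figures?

6.148°

Tangency of A1 to both parallel lines with radius 6.7 puts N and H at E ± 6.7·n: N = (2.148, 6.346), H = (-2.148, -6.346). Equal radii place G and S the same way about T: G = T + 6.7·n = (61.06, -13.60), S = T − 6.7·n = (56.77, -26.29). Then cos ∠GNT = NG·NT / (|NG||NT|), giving 6.148°.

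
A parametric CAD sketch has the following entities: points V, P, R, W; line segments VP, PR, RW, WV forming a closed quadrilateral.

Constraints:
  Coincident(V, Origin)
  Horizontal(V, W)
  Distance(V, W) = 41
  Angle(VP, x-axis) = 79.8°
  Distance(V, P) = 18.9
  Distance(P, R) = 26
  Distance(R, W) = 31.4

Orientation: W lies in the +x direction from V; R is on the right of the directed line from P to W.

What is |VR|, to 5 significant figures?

12.134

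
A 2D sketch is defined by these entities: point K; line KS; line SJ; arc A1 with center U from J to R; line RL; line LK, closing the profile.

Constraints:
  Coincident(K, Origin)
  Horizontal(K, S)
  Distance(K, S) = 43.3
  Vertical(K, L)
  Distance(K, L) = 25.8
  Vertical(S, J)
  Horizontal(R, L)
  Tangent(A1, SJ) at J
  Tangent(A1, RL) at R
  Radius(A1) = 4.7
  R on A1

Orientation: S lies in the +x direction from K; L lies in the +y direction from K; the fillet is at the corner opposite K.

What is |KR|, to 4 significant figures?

46.43

K is at the origin; K and S share the same y with |KS| = 43.3 and S on the +x side, so S = (43.30, 0.000). KL is vertical with |KL| = 25.8 and L on the +y side, so L = (0.000, 25.80). The virtual corner opposite K is at (43.30, 25.80). Since A1 is tangent to SJ there, UJ ⟂ SJ and the tangent condition forces UR to be normal to RL, with radius 4.7, so the center U sits 4.7 in from both sides at U = (38.60, 21.10). That places the tangent points at J = (43.30, 21.10) on SJ and R = (38.60, 25.80) on RL. Then |KR| = |R − K| = 46.43.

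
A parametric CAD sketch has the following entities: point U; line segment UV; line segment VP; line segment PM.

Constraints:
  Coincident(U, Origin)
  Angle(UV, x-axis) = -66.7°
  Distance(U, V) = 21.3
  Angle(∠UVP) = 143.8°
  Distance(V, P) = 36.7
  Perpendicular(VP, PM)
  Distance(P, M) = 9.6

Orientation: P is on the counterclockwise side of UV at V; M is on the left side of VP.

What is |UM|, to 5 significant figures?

53.971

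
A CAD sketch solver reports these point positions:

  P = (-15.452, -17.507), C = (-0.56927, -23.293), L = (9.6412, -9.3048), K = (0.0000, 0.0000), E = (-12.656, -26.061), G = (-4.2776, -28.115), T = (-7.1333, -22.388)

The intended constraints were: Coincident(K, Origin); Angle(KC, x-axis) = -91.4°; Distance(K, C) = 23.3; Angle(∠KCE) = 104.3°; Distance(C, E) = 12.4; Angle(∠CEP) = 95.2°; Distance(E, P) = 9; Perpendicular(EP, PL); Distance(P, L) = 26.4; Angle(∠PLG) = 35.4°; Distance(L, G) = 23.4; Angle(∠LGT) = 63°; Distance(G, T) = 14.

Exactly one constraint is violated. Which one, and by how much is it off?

Distance(G, T) = 14 — off by 7.60.

K = (0.00, 0.00) ✓; KC at -91.40° ✓; |KC| = 23.30 ✓; ∠KCE = 104.3° ✓; |CE| = 12.40 ✓; ∠CEP = 95.20° ✓; |EP| = 8.999 ✓; ∠(EP, PL) = 90.00° ✓; |PL| = 26.40 ✓; ∠PLG = 35.40° ✓; |LG| = 23.40 ✓; ∠LGT = 63.00° ✓; |GT| = 6.399 ✗.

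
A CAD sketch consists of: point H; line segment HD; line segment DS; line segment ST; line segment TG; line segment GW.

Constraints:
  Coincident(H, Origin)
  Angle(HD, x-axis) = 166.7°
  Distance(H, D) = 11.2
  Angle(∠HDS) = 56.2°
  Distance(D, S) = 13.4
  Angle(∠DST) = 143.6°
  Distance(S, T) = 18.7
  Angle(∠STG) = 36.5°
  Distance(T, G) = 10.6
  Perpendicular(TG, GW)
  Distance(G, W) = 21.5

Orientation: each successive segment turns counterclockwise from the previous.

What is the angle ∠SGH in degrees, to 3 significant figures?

59.3°

∠DST = 143.6° gives ST at -33.1° from the x-axis; with |ST| = 18.7, T = (9.46, -20.2). ∠STG = 36.5° gives TG at 110° from the x-axis; with |TG| = 10.6, G = (5.76, -10.3). Then cos ∠SGH = GS·GH / (|GS||GH|), giving 59.3°.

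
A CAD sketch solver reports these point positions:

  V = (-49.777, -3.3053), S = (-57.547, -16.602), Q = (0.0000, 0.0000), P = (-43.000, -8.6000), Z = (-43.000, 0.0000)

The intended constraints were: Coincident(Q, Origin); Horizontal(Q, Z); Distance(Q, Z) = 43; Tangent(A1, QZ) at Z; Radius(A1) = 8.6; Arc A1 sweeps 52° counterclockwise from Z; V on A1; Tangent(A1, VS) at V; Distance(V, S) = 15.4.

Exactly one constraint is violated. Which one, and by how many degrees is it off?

Tangent(A1, VS) at V — off by 7.70°.

Q = (0.00, 0.00) ✓; Q.y = 0.00, Z.y = 0.00 ✓; |QZ| = 43.00 ✓; ∠(PZ, ZQ) = 90.00° ✓; |PZ| = 8.600 ✓; bearing(P→V) − bearing(P→Z) = 52.00° ✓; |PV| = 8.600 ✓; ∠(PV, VS) = 82.30° ✗; |VS| = 15.40 ✓.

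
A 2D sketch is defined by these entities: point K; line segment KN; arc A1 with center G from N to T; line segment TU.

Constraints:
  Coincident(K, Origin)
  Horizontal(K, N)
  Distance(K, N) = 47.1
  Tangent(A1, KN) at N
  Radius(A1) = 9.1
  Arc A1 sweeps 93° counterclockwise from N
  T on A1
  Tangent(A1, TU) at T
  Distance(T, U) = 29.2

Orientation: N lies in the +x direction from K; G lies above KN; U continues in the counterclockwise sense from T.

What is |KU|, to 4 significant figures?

66.99

On A1, N sits at bearing -90° from G; a 93° counterclockwise sweep puts T at bearing 3°, so T = G + 9.1·(cos 3°, sin 3°) = (56.19, 9.576). Since A1 is tangent to TU there, GT ⟂ TU, so TU runs along (−sin 3°, cos 3°); with |TU| = 29.2, U = (54.66, 38.74). Then |KU| = |U − K| = 66.99.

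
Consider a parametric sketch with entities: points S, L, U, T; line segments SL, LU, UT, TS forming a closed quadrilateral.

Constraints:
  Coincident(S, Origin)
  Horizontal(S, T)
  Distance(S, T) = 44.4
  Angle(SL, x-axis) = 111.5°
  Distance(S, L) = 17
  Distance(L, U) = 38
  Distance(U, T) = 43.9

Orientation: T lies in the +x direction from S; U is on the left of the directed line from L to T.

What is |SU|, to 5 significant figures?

45.668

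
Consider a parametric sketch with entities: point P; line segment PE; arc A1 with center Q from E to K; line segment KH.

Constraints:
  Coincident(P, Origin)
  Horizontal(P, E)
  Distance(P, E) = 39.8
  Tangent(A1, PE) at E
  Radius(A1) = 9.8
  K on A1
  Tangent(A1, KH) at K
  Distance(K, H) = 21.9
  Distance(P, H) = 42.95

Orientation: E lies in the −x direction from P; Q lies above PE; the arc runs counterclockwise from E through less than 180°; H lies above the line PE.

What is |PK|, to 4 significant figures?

31.47

P is at the origin; PE is horizontal with |PE| = 39.8 and E on the −x side, so E = (-39.80, 0.000). Since A1 is tangent to PE there, QE ⟂ PE, so Q = E + (0, 9.8) = (-39.80, 9.800). Since QK ⟂ KH (tangency), |QH| = √(9.8² + 21.9²) = 23.99 regardless of where K sits on A1. So H lies on both circle(P, 42.95) and circle(Q, 23.99); the above-PE intersection is H = (-29.32, 31.38). K is the foot of the tangent from H: K = (-30.00, 9.494).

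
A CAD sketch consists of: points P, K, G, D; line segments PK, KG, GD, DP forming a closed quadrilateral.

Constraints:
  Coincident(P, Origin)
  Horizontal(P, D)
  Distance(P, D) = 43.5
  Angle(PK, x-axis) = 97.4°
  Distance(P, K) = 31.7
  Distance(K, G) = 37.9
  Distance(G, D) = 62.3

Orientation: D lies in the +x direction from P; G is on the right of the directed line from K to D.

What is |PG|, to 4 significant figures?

19.03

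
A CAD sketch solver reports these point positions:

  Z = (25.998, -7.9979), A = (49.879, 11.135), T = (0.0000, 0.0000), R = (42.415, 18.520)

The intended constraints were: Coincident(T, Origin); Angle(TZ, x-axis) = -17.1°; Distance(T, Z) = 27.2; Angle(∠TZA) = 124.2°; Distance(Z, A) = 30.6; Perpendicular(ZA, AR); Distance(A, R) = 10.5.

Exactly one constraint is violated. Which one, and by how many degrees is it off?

Perpendicular(ZA, AR) — off by 6.60°.

T = (0.00, 0.00) ✓; TZ at -17.10° ✓; |TZ| = 27.20 ✓; ∠TZA = 124.2° ✓; |ZA| = 30.60 ✓; ∠(ZA, AR) = 96.60° ✗; |AR| = 10.50 ✓.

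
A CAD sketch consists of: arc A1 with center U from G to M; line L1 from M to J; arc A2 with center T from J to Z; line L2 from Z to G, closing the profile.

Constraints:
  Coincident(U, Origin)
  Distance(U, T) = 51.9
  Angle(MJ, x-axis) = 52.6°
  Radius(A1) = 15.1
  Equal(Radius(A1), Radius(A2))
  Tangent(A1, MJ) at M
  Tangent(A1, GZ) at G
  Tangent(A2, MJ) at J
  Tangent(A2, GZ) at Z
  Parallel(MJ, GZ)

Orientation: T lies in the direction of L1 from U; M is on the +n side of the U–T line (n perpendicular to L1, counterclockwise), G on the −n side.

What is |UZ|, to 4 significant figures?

54.05

The slot axis is L1's direction at 52.6°, so u = (cos 52.6°, sin 52.6°) = (0.6074, 0.7944) and n = (−sin 52.6°, cos 52.6°) = (-0.7944, 0.6074). U is at the origin and T lies 51.9 along u from U, so T = 51.9·u = (31.52, 41.23). Tangency of A1 to both parallel lines with radius 15.1 puts M and G at U ± 15.1·n: M = (-12.00, 9.171), G = (12.00, -9.171). Equal radii place J and Z the same way about T: J = T + 15.1·n = (19.53, 50.40), Z = T − 15.1·n = (43.52, 32.06). Then |UZ| = |Z − U| = 54.05.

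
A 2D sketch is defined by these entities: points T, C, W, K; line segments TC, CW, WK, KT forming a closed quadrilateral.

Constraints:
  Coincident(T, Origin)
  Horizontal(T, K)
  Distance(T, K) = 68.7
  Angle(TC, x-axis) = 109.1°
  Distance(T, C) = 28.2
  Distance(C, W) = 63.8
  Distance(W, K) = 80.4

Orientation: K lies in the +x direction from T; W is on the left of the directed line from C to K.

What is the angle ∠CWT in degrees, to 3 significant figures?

18.1°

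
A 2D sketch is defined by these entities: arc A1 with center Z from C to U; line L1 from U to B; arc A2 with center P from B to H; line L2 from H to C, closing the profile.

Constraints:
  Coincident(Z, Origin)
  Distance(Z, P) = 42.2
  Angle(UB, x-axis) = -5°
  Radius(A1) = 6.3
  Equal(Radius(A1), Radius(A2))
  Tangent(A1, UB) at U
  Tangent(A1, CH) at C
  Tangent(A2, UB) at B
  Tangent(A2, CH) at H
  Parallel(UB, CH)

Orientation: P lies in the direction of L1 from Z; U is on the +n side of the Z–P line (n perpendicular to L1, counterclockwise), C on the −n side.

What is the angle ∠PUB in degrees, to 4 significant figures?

8.491°

Tangency of A1 to both parallel lines with radius 6.3 puts U and C at Z ± 6.3·n: U = (0.5491, 6.276), C = (-0.5491, -6.276). Equal radii place B and H the same way about P: B = P + 6.3·n = (42.59, 2.598), H = P − 6.3·n = (41.49, -9.954). Then cos ∠PUB = UP·UB / (|UP||UB|), giving 8.491°.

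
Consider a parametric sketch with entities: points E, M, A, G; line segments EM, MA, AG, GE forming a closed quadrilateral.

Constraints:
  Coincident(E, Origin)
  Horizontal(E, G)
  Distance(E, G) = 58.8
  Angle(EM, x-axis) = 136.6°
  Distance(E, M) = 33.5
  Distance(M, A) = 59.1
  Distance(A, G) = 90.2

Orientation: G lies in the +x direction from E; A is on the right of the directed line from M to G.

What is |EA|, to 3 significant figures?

43.3

Checks: EM at 136.6° ✓; |MA| = 59.10 ✓; |AG| = 90.20 ✓.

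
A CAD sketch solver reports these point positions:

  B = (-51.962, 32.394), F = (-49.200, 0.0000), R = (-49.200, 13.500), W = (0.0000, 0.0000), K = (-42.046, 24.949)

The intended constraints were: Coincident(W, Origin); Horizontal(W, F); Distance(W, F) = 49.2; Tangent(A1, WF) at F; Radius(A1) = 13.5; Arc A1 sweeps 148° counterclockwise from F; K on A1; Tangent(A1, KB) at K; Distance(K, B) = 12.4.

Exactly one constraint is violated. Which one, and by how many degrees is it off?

Tangent(A1, KB) at K — off by 4.90°.

W = (0.00, 0.00) ✓; W.y = 0.00, F.y = 0.00 ✓; |WF| = 49.20 ✓; ∠(RF, FW) = 90.00° ✓; |RF| = 13.50 ✓; bearing(R→K) − bearing(R→F) = 148.0° ✓; |RK| = 13.50 ✓; ∠(RK, KB) = 94.90° ✗; |KB| = 12.40 ✓.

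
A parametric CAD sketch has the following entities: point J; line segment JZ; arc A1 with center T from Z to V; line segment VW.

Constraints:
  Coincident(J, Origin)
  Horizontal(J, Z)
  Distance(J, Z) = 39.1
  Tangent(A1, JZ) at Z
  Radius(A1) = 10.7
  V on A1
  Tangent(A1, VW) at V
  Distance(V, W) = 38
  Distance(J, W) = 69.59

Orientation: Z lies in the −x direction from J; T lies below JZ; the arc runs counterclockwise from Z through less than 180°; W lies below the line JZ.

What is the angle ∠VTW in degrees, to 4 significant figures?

74.27°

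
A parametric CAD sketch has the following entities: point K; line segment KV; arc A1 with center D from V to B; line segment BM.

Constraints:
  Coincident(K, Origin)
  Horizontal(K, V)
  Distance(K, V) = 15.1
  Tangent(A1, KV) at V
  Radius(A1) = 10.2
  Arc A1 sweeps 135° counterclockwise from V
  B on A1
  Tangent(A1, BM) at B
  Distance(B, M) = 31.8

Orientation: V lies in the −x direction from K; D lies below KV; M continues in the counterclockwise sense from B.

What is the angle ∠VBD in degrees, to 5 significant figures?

22.500°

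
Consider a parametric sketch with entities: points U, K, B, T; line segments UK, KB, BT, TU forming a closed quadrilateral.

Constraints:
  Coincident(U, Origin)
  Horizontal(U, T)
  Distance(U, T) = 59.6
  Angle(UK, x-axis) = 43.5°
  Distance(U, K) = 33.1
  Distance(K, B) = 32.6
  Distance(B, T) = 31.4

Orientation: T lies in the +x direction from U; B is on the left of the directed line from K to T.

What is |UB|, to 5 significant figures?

63.656

Checks: |KB| = 32.60 ✓; |BT| = 31.40 ✓.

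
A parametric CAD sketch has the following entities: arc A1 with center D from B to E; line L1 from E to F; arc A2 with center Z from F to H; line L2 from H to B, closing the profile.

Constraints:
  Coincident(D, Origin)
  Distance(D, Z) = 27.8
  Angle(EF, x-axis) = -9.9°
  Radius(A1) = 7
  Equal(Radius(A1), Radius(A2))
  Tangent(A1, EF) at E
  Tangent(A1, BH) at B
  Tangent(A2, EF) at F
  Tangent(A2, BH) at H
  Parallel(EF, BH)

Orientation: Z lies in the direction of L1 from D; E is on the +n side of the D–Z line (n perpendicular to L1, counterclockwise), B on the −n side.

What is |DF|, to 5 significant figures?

28.668

The slot axis is L1's direction at -9.9°, so u = (cos -9.9°, sin -9.9°) = (0.98511, -0.17193) and n = (−sin -9.9°, cos -9.9°) = (0.17193, 0.98511). D is at the origin and Z lies 27.8 along u from D, so Z = 27.8·u = (27.386, -4.7796). Tangency of A1 to both parallel lines with radius 7.0 puts E and B at D ± 7.0·n: E = (1.2035, 6.8958), B = (-1.2035, -6.8958). Equal radii place F and H the same way about Z: F = Z + 7.0·n = (28.590, 2.1161), H = Z − 7.0·n = (26.183, -11.675). Then |DF| = |F − D| = 28.668.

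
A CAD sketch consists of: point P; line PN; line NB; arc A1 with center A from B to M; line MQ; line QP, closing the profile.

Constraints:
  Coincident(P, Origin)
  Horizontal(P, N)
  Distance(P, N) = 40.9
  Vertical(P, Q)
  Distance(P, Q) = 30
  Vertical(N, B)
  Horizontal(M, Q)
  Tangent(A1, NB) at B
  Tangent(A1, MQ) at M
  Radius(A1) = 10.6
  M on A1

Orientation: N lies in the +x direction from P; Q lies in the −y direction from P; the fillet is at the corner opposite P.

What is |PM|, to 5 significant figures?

42.639

P is at the origin; P and N share the same y with |PN| = 40.9 and N on the +x side, so N = (40.900, 0.0000). PQ is vertical with |PQ| = 30.0 and Q on the −y side, so Q = (0.0000, -30.000). The virtual corner opposite P is at (40.900, -30.000). The tangent condition forces AB to be normal to NB and since A1 is tangent to MQ there, AM ⟂ MQ, with radius 10.6, so the center A sits 10.6 in from both sides at A = (30.300, -19.400). That places the tangent points at B = (40.900, -19.400) on NB and M = (30.300, -30.000) on MQ. Then |PM| = |M − P| = 42.639.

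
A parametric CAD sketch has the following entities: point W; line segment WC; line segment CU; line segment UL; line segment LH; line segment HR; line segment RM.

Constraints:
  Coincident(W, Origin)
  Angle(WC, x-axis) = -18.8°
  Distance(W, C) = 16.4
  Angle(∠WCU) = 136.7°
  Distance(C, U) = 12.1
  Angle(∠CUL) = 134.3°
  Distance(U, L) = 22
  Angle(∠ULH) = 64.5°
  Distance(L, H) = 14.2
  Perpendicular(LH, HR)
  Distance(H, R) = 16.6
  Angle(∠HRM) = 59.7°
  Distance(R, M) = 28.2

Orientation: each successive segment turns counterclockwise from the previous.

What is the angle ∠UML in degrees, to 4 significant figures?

54.87°

W is at the origin; WC runs at -18.8° with length 16.4, so C = (15.53, -5.285). ∠WCU = 136.7° gives CU at 24.50° from the x-axis; with |CU| = 12.1, U = (26.54, -0.2674). ∠CUL = 134.3° gives UL at 70.20° from the x-axis; with |UL| = 22.0, L = (33.99, 20.43). ∠ULH = 64.5° gives LH at -174.3° from the x-axis; with |LH| = 14.2, H = (19.86, 19.02). The perpendicularity gives HR at right angles to LH, so HR runs at -84.30°; with |HR| = 16.6, R = (21.51, 2.504). ∠HRM = 59.7° gives RM at 36.00° from the x-axis; with |RM| = 28.2, M = (44.32, 19.08). Then cos ∠UML = MU·ML / (|MU||ML|), giving 54.87°.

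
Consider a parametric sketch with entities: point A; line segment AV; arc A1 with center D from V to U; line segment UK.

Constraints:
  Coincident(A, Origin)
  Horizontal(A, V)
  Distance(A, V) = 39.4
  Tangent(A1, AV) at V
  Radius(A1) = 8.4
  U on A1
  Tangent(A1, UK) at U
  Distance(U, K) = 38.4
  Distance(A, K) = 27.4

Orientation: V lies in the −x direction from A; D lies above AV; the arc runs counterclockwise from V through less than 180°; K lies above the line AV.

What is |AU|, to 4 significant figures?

34.00

A is at the origin; A and V share the same y with |AV| = 39.4 and V on the −x side, so V = (-39.40, 0.000). Tangency of A1 to AV means the radius DV is perpendicular to AV, so D = V + (0, 8.4) = (-39.40, 8.400). Since DU ⟂ UK (tangency), |DK| = √(8.4² + 38.4²) = 39.31 regardless of where U sits on A1. So K lies on both circle(A, 27.4) and circle(D, 39.31); the above-AV intersection is K = (-4.762, 26.98). U is the foot of the tangent from K: U = (-33.94, 2.018).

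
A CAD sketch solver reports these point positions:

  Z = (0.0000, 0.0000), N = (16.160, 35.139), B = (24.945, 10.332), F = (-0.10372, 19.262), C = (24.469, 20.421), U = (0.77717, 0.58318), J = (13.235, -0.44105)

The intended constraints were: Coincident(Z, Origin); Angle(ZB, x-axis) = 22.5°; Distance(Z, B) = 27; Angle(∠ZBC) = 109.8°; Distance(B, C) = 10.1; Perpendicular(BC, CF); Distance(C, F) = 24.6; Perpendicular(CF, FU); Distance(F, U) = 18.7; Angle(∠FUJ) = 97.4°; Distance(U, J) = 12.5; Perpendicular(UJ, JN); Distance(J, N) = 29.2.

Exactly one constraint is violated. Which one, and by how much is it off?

Distance(J, N) = 29.2 — off by 6.50.

Z = (0.00, 0.00) ✓; ZB at 22.50° ✓; |ZB| = 27.00 ✓; ∠ZBC = 109.8° ✓; |BC| = 10.10 ✓; ∠(BC, CF) = 90.00° ✓; |CF| = 24.60 ✓; ∠(CF, FU) = 90.00° ✓; |FU| = 18.70 ✓; ∠FUJ = 97.40° ✓; |UJ| = 12.50 ✓; ∠(UJ, JN) = 90.00° ✓; |JN| = 35.70 ✗.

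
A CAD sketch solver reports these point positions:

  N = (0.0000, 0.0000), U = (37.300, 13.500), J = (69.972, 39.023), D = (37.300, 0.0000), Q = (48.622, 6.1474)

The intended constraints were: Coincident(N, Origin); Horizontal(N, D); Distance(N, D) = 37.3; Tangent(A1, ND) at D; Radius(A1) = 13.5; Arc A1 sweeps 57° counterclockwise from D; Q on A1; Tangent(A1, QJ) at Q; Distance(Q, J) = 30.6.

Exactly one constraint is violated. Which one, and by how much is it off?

Distance(Q, J) = 30.6 — off by 8.60.

N = (0.00, 0.00) ✓; N.y = 0.00, D.y = 0.00 ✓; |ND| = 37.30 ✓; ∠(UD, DN) = 90.00° ✓; |UD| = 13.50 ✓; bearing(U→Q) − bearing(U→D) = 57.00° ✓; |UQ| = 13.50 ✓; ∠(UQ, QJ) = 90.00° ✓; |QJ| = 39.20 ✗.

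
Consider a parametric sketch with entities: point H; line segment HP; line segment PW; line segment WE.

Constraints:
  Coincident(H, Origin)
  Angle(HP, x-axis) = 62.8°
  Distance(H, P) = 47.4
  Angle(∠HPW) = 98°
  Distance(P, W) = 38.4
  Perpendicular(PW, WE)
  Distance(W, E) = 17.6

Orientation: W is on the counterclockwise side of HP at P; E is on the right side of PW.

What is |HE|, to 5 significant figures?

78.676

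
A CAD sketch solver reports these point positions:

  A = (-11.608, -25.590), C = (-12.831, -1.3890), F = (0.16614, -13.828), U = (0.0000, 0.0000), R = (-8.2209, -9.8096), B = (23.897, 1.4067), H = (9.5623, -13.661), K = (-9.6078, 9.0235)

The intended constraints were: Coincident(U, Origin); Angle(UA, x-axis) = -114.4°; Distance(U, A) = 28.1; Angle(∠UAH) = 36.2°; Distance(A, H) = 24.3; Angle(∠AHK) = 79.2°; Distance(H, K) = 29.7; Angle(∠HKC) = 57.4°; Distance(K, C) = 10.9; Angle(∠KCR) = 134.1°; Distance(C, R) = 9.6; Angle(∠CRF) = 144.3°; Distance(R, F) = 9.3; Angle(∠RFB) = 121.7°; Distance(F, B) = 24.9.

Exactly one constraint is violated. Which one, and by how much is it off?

Distance(F, B) = 24.9 — off by 3.30.

U = (0.00, 0.00) ✓; UA at -114.4° ✓; |UA| = 28.10 ✓; ∠UAH = 36.20° ✓; |AH| = 24.30 ✓; ∠AHK = 79.20° ✓; |HK| = 29.70 ✓; ∠HKC = 57.40° ✓; |KC| = 10.90 ✓; ∠KCR = 134.1° ✓; |CR| = 9.600 ✓; ∠CRF = 144.3° ✓; |RF| = 9.300 ✓; ∠RFB = 121.7° ✓; |FB| = 28.20 ✗.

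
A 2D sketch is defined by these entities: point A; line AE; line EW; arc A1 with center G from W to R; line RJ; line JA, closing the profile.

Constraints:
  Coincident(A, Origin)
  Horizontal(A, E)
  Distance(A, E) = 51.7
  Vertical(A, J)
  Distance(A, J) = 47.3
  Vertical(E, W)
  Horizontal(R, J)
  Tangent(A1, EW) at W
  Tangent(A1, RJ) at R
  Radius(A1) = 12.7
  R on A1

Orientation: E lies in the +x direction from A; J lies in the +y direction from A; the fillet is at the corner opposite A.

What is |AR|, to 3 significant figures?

61.3

The virtual corner opposite A is at (51.7, 47.3). A1 meets EW tangentially, so GW is at right angles to EW and tangency of A1 to RJ means the radius GR is perpendicular to RJ, with radius 12.7, so the center G sits 12.7 in from both sides at G = (39.0, 34.6). That places the tangent points at W = (51.7, 34.6) on EW and R = (39.0, 47.3) on RJ. Then |AR| = |R − A| = 61.3.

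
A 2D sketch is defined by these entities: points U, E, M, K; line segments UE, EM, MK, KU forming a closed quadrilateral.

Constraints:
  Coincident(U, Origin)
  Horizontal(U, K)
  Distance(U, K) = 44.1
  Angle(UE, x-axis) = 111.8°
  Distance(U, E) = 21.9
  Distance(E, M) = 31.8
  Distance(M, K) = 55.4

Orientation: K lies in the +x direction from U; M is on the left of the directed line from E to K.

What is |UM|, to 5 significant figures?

46.594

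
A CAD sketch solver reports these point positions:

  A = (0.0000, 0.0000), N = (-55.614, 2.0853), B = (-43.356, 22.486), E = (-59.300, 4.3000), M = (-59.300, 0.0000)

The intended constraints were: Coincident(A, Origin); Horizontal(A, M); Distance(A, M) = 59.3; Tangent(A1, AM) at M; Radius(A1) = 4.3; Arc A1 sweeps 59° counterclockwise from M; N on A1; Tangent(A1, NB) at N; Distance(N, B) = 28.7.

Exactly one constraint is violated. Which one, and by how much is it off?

Distance(N, B) = 28.7 — off by 4.90.

A = (0.00, 0.00) ✓; A.y = 0.00, M.y = 0.00 ✓; |AM| = 59.30 ✓; ∠(EM, MA) = 90.00° ✓; |EM| = 4.300 ✓; bearing(E→N) − bearing(E→M) = 59.00° ✓; |EN| = 4.300 ✓; ∠(EN, NB) = 90.00° ✓; |NB| = 23.80 ✗.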